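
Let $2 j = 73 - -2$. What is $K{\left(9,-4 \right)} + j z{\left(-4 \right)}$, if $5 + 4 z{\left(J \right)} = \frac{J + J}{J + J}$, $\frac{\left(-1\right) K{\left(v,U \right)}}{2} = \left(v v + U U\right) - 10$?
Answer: $- \frac{423}{2} \approx -211.5$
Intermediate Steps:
$K{\left(v,U \right)} = 20 - 2 U^{2} - 2 v^{2}$ ($K{\left(v,U \right)} = - 2 \left(\left(v v + U U\right) - 10\right) = - 2 \left(\left(v^{2} + U^{2}\right) - 10\right) = - 2 \left(\left(U^{2} + v^{2}\right) - 10\right) = - 2 \left(-10 + U^{2} + v^{2}\right) = 20 - 2 U^{2} - 2 v^{2}$)
$z{\left(J \right)} = -1$ ($z{\left(J \right)} = - \frac{5}{4} + \frac{\left(J + J\right) \frac{1}{J + J}}{4} = - \frac{5}{4} + \frac{2 J \frac{1}{2 J}}{4} = - \frac{5}{4} + \frac{1}{4} \cdot 1 = - \frac{5}{4} + \frac{1}{4} = -1$)
$j = \frac{75}{2}$ ($j = \frac{73 - -2}{2} = \frac{73 + 2}{2} = \frac{1}{2} \cdot 75 = \frac{75}{2} \approx 37.5$)
$K{\left(9,-4 \right)} + j z{\left(-4 \right)} = \left(20 - 2 \left(-4\right)^{2} - 2 \cdot 9^{2}\right) + \frac{75}{2} \left(-1\right) = \left(20 - 32 - 162\right) - \frac{75}{2} = -174 - \frac{75}{2} = - \frac{423}{2}$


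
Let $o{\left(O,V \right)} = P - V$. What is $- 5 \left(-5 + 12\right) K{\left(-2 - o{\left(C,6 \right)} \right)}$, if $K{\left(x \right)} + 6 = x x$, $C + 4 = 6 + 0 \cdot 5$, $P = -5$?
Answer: $-2625$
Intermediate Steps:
$C = 2$ ($C = -4 + \left(6 + 0 \cdot 5\right) = -4 + \left(6 + 0\right) = -4 + 6 = 2$)
$o{\left(O,V \right)} = -5 - V$
$K{\left(x \right)} = -6 + x^{2}$ ($K{\left(x \right)} = -6 + x x = -6 + x^{2}$)
$- 5 \left(-5 + 12\right) K{\left(-2 - o{\left(C,6 \right)} \right)} = - 5 \left(-5 + 12\right) \left(-6 + \left(-2 - \left(-5 - 6\right)\right)^{2}\right) = \left(-5\right) 7 \left(-6 + \left(-2 - \left(-5 - 6\right)\right)^{2}\right) = - 35 \left(-6 + \left(-2 - -11\right)^{2}\right) = - 35 \left(-6 + \left(-2 + 11\right)^{2}\right) = - 35 \left(-6 + 9^{2}\right) = - 35 \left(-6 + 81\right) = \left(-35\right) 75 = -2625$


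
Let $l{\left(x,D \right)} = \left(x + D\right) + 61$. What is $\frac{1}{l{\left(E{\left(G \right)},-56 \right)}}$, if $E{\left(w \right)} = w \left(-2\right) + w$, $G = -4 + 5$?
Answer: $\frac{1}{4} \approx 0.25$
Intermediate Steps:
$G = 1$
$E{\left(w \right)} = - w$ ($E{\left(w \right)} = - 2 w + w = - w$)
$l{\left(x,D \right)} = 61 + D + x$ ($l{\left(x,D \right)} = \left(D + x\right) + 61 = 61 + D + x$)
$\frac{1}{l{\left(E{\left(G \right)},-56 \right)}} = \frac{1}{61 - 56 - 1} = \frac{1}{4}$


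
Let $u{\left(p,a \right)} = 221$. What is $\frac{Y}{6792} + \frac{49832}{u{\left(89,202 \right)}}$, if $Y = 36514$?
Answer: $\frac{173264269}{750516} \approx 230.86$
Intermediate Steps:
$\frac{Y}{6792} + \frac{49832}{u{\left(89,202 \right)}} = \frac{36514}{6792} + \frac{49832}{221} = 36514 \cdot \frac{1}{6792} + 49832 \cdot \frac{1}{221} = \frac{18257}{3396} + \frac{49832}{221} = \frac{173264269}{750516}$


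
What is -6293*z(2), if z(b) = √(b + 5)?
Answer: -6293*√7 ≈ -16650.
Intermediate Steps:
z(b) = √(5 + b)
-6293*z(2) = -6293*√(5 + 2) = -6293*√7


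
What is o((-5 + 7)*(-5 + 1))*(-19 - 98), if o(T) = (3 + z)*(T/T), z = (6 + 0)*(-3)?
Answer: 1755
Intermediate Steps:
z = -18 (z = 6*(-3) = -18)
o(T) = -15 (o(T) = (3 - 18)*(T/T) = -15*1 = -15)
o((-5 + 7)*(-5 + 1))*(-19 - 98) = -15*(-19 - 98) = -15*(-117) = 1755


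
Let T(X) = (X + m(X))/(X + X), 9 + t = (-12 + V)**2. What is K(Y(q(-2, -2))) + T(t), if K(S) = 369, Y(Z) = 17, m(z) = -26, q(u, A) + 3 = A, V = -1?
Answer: 59107/160 ≈ 369.42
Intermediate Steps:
q(u, A) = -3 + A
t = 160 (t = -9 + (-12 - 1)**2 = -9 + (-13)**2 = -9 + 169 = 160)
T(X) = (-26 + X)/(2*X) (T(X) = (X - 26)/(X + X) = (-26 + X)/((2*X)) = (-26 + X)*(1/(2*X)) = (-26 + X)/(2*X))
K(Y(q(-2, -2))) + T(t) = 369 + (1/2)*(-26 + 160)/160 = 369 + (1/2)*(1/160)*134 = 369 + 67/160 = 59107/160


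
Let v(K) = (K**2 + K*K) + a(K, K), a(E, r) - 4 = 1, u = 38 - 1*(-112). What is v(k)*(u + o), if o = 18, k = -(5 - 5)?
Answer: 840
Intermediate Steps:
k = 0 (k = -1*0 = 0)
u = 150 (u = 38 + 112 = 150)
a(E, r) = 5 (a(E, r) = 4 + 1 = 5)
v(K) = 5 + 2*K**2 (v(K) = (K**2 + K*K) + 5 = (K**2 + K**2) + 5 = 2*K**2 + 5 = 5 + 2*K**2)
v(k)*(u + o) = (5 + 2*0**2)*(150 + 18) = (5 + 2*0)*168 = (5 + 0)*168 = 5*168 = 840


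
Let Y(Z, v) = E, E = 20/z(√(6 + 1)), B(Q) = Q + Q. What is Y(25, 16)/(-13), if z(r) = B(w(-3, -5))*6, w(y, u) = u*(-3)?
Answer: -1/117 ≈ -0.0085470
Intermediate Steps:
w(y, u) = -3*u
B(Q) = 2*Q
z(r) = 180 (z(r) = (2*(-3*(-5)))*6 = (2*15)*6 = 30*6 = 180)
E = ⅑ (E = 20/180 = 20*(1/180) = ⅑ ≈ 0.11111)
Y(Z, v) = ⅑
Y(25, 16)/(-13) = (⅑)/(-13) = (⅑)*(-1/13) = -1/117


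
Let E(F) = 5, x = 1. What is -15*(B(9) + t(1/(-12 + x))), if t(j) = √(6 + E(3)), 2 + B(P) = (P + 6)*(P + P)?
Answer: -4020 - 15*√11 ≈ -4069.8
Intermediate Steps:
B(P) = -2 + 2*P*(6 + P) (B(P) = -2 + (P + 6)*(P + P) = -2 + (6 + P)*(2*P) = -2 + 2*P*(6 + P))
t(j) = √11 (t(j) = √(6 + 5) = √11)
-15*(B(9) + t(1/(-12 + x))) = -15*((-2 + 2*9² + 12*9) + √11) = -15*((-2 + 2*81 + 108) + √11) = -15*((-2 + 162 + 108) + √11) = -15*(268 + √11) = -4020 - 15*√11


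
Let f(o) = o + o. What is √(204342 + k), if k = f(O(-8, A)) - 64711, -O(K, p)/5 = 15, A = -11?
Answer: √139481 ≈ 373.47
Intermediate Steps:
O(K, p) = -75 (O(K, p) = -5*15 = -75)
f(o) = 2*o
k = -64861 (k = 2*(-75) - 64711 = -150 - 64711 = -64861)
√(204342 + k) = √(204342 - 64861) = √139481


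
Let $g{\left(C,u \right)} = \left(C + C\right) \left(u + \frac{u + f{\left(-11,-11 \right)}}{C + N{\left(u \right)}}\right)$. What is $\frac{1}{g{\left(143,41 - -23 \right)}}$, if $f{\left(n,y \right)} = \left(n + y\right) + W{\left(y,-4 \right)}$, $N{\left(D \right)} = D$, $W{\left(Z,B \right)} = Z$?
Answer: $\frac{207}{3797794} \approx 5.4505 \cdot 10^{-5}$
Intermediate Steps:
$f{\left(n,y \right)} = n + 2 y$ ($f{\left(n,y \right)} = \left(n + y\right) + y = n + 2 y$)
$g{\left(C,u \right)} = 2 C \left(u + \frac{-33 + u}{C + u}\right)$ ($g{\left(C,u \right)} = \left(C + C\right) \left(u + \frac{u + \left(-11 + 2 \left(-11\right)\right)}{C + u}\right) = 2 C \left(u + \frac{u - 33}{C + u}\right) = 2 C \left(u + \frac{-33 + u}{C + u}\right)$)
$\frac{1}{g{\left(143,41 - -23 \right)}} = \frac{1}{2 \cdot 143 \frac{1}{143 + \left(41 - -23\right)} \left(-33 + \left(41 - -23\right) + \left(41 - -23\right)^{2} + 143 \left(41 - -23\right)\right)} = \frac{1}{2 \cdot 143 \frac{1}{143 + \left(41 + 23\right)} \left(-33 + \left(41 + 23\right) + \left(41 + 23\right)^{2} + 143 \left(41 + 23\right)\right)} = \frac{1}{2 \cdot 143 \frac{1}{143 + 64} \left(-33 + 64 + 64^{2} + 143 \cdot 64\right)} = \frac{1}{2 \cdot 143 \cdot \frac{1}{207} \left(-33 + 64 + 4096 + 9152\right)} = \frac{1}{2 \cdot 143 \cdot \frac{1}{207} \cdot 13279} = \frac{1}{\frac{3797794}{207}} = \frac{207}{3797794}$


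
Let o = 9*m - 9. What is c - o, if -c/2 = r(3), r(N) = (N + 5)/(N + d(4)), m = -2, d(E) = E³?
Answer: 1793/67 ≈ 26.761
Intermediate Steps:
o = -27 (o = 9*(-2) - 9 = -18 - 9 = -27)
r(N) = (5 + N)/(64 + N) (r(N) = (N + 5)/(N + 4³) = (5 + N)/(N + 64) = (5 + N)/(64 + N))
c = -16/67 (c = -2*(5 + 3)/(64 + 3) = -2*8/67 = -16/67 ≈ -0.23881)
c - o = -16/67 - 1*(-27) = -16/67 + 27 = 1793/67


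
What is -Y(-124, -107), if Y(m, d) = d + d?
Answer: 214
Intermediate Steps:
Y(m, d) = 2*d
-Y(-124, -107) = -2*(-107) = -1*(-214) = 214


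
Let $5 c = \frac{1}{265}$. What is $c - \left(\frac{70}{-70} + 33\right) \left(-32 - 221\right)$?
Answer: $\frac{10727201}{1325} \approx 8096.0$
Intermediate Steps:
$c = \frac{1}{1325}$ ($c = \frac{1}{5 \cdot 265} = \frac{1}{5} \cdot \frac{1}{265} = \frac{1}{1325} \approx 0.00075472$)
$c - \left(\frac{70}{-70} + 33\right) \left(-32 - 221\right) = \frac{1}{1325} - \left(\frac{70}{-70} + 33\right) \left(-32 - 221\right) = \frac{1}{1325} - \left(70 \left(- \frac{1}{70}\right) + 33\right) \left(-253\right) = \frac{1}{1325} - \left(-1 + 33\right) \left(-253\right) = \frac{1}{1325} - 32 \left(-253\right) = \frac{1}{1325} - -8096 = \frac{1}{1325} + 8096 = \frac{10727201}{1325}$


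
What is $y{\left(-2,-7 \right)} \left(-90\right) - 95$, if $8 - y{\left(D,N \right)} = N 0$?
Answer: $-815$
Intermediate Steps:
$y{\left(D,N \right)} = 8$ ($y{\left(D,N \right)} = 8 - N 0 = 8 - 0 = 8 + 0 = 8$)
$y{\left(-2,-7 \right)} \left(-90\right) - 95 = 8 \left(-90\right) - 95 = -720 - 95 = -815$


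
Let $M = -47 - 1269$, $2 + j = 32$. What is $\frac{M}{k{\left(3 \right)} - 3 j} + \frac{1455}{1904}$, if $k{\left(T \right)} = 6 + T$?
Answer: $\frac{2623519}{154224} \approx 17.011$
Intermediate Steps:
$j = 30$ ($j = -2 + 32 = 30$)
$M = -1316$
$\frac{M}{k{\left(3 \right)} - 3 j} + \frac{1455}{1904} = - \frac{1316}{\left(6 + 3\right) - 90} + \frac{1455}{1904} = - \frac{1316}{9 - 90} + 1455 \cdot \frac{1}{1904} = - \frac{1316}{-81} + \frac{1455}{1904} = \left(-1316\right) \left(- \frac{1}{81}\right) + \frac{1455}{1904} = \frac{1316}{81} + \frac{1455}{1904} = \frac{2623519}{154224}$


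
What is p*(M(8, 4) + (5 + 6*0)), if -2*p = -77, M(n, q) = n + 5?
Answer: 693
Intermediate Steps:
M(n, q) = 5 + n
p = 77/2 (p = -½*(-77) = 77/2 ≈ 38.500)
p*(M(8, 4) + (5 + 6*0)) = 77*((5 + 8) + (5 + 6*0))/2 = 77*(13 + (5 + 0))/2 = 77*(13 + 5)/2 = (77/2)*18 = 693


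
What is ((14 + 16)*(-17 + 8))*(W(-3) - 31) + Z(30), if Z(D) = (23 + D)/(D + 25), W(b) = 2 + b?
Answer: 475253/55 ≈ 8641.0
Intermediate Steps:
Z(D) = (23 + D)/(25 + D)
((14 + 16)*(-17 + 8))*(W(-3) - 31) + Z(30) = ((14 + 16)*(-17 + 8))*((2 - 3) - 31) + (23 + 30)/(25 + 30) = (30*(-9))*(-1 - 31) + 53/55 = -270*(-32) + (1/55)*53 = 8640 + 53/55 = 475253/55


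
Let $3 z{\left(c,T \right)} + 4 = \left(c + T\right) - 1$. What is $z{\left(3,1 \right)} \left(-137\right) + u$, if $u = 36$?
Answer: $\frac{245}{3} \approx 81.667$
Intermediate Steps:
$z{\left(c,T \right)} = - \frac{5}{3} + \frac{T}{3} + \frac{c}{3}$ ($z{\left(c,T \right)} = - \frac{4}{3} + \frac{\left(c + T\right) - 1}{3} = - \frac{4}{3} + \frac{\left(T + c\right) - 1}{3} = - \frac{4}{3} + \frac{-1 + T + c}{3} = - \frac{4}{3} + \left(- \frac{1}{3} + \frac{T}{3} + \frac{c}{3}\right) = - \frac{5}{3} + \frac{T}{3} + \frac{c}{3}$)
$z{\left(3,1 \right)} \left(-137\right) + u = \left(- \frac{5}{3} + \frac{1}{3} \cdot 1 + \frac{1}{3} \cdot 3\right) \left(-137\right) + 36 = \left(- \frac{5}{3} + \frac{1}{3} + 1\right) \left(-137\right) + 36 = \left(- \frac{1}{3}\right) \left(-137\right) + 36 = \frac{137}{3} + 36 = \frac{245}{3}$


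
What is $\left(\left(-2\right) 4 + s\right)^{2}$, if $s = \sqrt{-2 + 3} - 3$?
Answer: $100$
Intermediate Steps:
$s = -2$ ($s = \sqrt{1} - 3 = 1 - 3 = -2$)
$\left(\left(-2\right) 4 + s\right)^{2} = \left(\left(-2\right) 4 - 2\right)^{2} = \left(-8 - 2\right)^{2} = \left(-10\right)^{2} = 100$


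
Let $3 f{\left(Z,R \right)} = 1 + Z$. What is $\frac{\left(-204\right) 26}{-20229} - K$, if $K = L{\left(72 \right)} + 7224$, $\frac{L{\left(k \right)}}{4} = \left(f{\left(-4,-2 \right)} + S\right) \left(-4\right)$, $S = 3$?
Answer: $- \frac{48493888}{6743} \approx -7191.7$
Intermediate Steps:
$f{\left(Z,R \right)} = \frac{1}{3} + \frac{Z}{3}$ ($f{\left(Z,R \right)} = \frac{1 + Z}{3} = \frac{1}{3} + \frac{Z}{3}$)
$L{\left(k \right)} = -32$ ($L{\left(k \right)} = 4 \left(\left(\frac{1}{3} + \frac{1}{3} \left(-4\right)\right) + 3\right) \left(-4\right) = 4 \left(\left(\frac{1}{3} - \frac{4}{3}\right) + 3\right) \left(-4\right) = 4 \left(-1 + 3\right) \left(-4\right) = 4 \cdot 2 \left(-4\right) = 4 \left(-8\right) = -32$)
$K = 7192$ ($K = -32 + 7224 = 7192$)
$\frac{\left(-204\right) 26}{-20229} - K = \frac{\left(-204\right) 26}{-20229} - 7192 = \left(-5304\right) \left(- \frac{1}{20229}\right) - 7192 = \frac{1768}{6743} - 7192 = - \frac{48493888}{6743}$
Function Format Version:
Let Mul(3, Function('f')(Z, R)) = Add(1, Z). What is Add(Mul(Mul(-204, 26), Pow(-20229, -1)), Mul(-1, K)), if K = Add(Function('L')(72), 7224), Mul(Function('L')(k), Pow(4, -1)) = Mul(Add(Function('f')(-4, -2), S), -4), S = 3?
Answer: Rational(-48493888, 6743) ≈ -7191.7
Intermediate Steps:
Function('f')(Z, R) = Add(Rational(1, 3), Mul(Rational(1, 3), Z)) (Function('f')(Z, R) = Mul(Rational(1, 3), Add(1, Z)) = Add(Rational(1, 3), Mul(Rational(1, 3), Z)))
Function('L')(k) = -32 (Function('L')(k) = Mul(4, Mul(Add(Add(Rational(1, 3), Mul(Rational(1, 3), -4)), 3), -4)) = Mul(4, Mul(Add(Add(Rational(1, 3), Rational(-4, 3)), 3), -4)) = Mul(4, Mul(Add(-1, 3), -4)) = Mul(4, Mul(2, -4)) = Mul(4, -8) = -32)
K = 7192 (K = Add(-32, 7224) = 7192)
Add(Mul(Mul(-204, 26), Pow(-20229, -1)), Mul(-1, K)) = Add(Mul(Mul(-204, 26), Pow(-20229, -1)), Mul(-1, 7192)) = Add(Mul(-5304, Rational(-1, 20229)), -7192) = Add(Rational(1768, 6743), -7192) = Rational(-48493888, 6743)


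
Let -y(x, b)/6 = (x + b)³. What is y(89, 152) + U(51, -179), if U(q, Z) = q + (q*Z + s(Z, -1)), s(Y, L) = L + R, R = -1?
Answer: -83994206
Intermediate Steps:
s(Y, L) = -1 + L (s(Y, L) = L - 1 = -1 + L)
y(x, b) = -6*(b + x)³ (y(x, b) = -6*(x + b)³ = -6*(b + x)³)
U(q, Z) = -2 + q + Z*q (U(q, Z) = q + (q*Z + (-1 - 1)) = q + (Z*q - 2) = q + (-2 + Z*q) = -2 + q + Z*q)
y(89, 152) + U(51, -179) = -6*(152 + 89)³ + (-2 + 51 - 179*51) = -6*241³ + (-2 + 51 - 9129) = -6*13997521 - 9080 = -83985126 - 9080 = -83994206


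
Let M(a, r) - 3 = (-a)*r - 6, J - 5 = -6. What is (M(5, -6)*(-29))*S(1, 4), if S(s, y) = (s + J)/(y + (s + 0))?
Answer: 0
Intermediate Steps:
J = -1 (J = 5 - 6 = -1)
M(a, r) = -3 - a*r (M(a, r) = 3 + ((-a)*r - 6) = 3 + (-a*r - 6) = 3 + (-6 - a*r) = -3 - a*r)
S(s, y) = (-1 + s)/(s + y) (S(s, y) = (s - 1)/(y + (s + 0)) = (-1 + s)/(y + s) = (-1 + s)/(s + y))
(M(5, -6)*(-29))*S(1, 4) = ((-3 - 1*5*(-6))*(-29))*((-1 + 1)/(1 + 4)) = ((-3 + 30)*(-29))*(0/5) = (27*(-29))*((1/5)*0) = -783*0 = 0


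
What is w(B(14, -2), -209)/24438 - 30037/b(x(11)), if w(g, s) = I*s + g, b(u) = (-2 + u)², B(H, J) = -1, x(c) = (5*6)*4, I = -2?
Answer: -121372983/56712452 ≈ -2.1401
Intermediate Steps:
x(c) = 120 (x(c) = 30*4 = 120)
w(g, s) = g - 2*s (w(g, s) = -2*s + g = g - 2*s)
w(B(14, -2), -209)/24438 - 30037/b(x(11)) = (-1 - 2*(-209))/24438 - 30037/(-2 + 120)² = (-1 + 418)*(1/24438) - 30037/(118²) = 417*(1/24438) - 30037/13924 = 139/8146 - 30037*1/13924 = 139/8146 - 30037/13924 = -121372983/56712452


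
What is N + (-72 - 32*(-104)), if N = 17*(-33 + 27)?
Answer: 3154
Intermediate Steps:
N = -102 (N = 17*(-6) = -102)
N + (-72 - 32*(-104)) = -102 + (-72 - 32*(-104)) = -102 + (-72 + 3328) = -102 + 3256 = 3154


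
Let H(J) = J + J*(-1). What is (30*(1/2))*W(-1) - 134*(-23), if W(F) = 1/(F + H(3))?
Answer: 3067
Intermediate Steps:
H(J) = 0 (H(J) = J - J = 0)
W(F) = 1/F (W(F) = 1/(F + 0) = 1/F)
(30*(1/2))*W(-1) - 134*(-23) = (30*(1/2))/(-1) - 134*(-23) = (30*(1*(½)))*(-1) + 3082 = (30*(½))*(-1) + 3082 = 15*(-1) + 3082 = -15 + 3082 = 3067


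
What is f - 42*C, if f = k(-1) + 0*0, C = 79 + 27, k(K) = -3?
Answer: -4455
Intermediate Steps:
C = 106
f = -3 (f = -3 + 0*0 = -3 + 0 = -3)
f - 42*C = -3 - 42*106 = -3 - 4452 = -4455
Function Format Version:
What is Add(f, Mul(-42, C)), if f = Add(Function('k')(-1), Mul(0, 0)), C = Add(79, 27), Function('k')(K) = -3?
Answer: -4455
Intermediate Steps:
C = 106
f = -3 (f = Add(-3, Mul(0, 0)) = Add(-3, 0) = -3)
Add(f, Mul(-42, C)) = Add(-3, Mul(-42, 106)) = Add(-3, -4452) = -4455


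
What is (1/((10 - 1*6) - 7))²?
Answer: ⅑ ≈ 0.11111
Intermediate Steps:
(1/((10 - 1*6) - 7))² = (1/((10 - 6) - 7))² = (1/(4 - 7))² = (1/(-3))² = (-⅓)² = ⅑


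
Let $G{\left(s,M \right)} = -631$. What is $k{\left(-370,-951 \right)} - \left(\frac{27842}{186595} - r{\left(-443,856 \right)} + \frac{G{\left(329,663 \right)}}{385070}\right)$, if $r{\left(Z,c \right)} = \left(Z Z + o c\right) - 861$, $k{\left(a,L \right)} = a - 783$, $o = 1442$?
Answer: $\frac{20529403547407211}{14370427330} \approx 1.4286 \cdot 10^{6}$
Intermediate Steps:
$k{\left(a,L \right)} = -783 + a$ ($k{\left(a,L \right)} = a - 783 = -783 + a$)
$r{\left(Z,c \right)} = -861 + Z^{2} + 1442 c$ ($r{\left(Z,c \right)} = \left(Z Z + 1442 c\right) - 861 = \left(Z^{2} + 1442 c\right) - 861 = -861 + Z^{2} + 1442 c$)
$k{\left(-370,-951 \right)} - \left(\frac{27842}{186595} - r{\left(-443,856 \right)} + \frac{G{\left(329,663 \right)}}{385070}\right) = \left(-783 - 370\right) - \left(-1429740 - \frac{631}{385070} + \frac{27842}{186595}\right) = -1153 - \left(-1429740 - \frac{631}{385070} + \frac{27842}{186595}\right) = -1153 + \left(1429740 - \left(- \frac{631}{385070} + \frac{27842}{186595}\right)\right) = -1153 + \left(1429740 - \frac{2120675499}{14370427330}\right) = -1153 + \frac{20545972650118701}{14370427330} = \frac{20529403547407211}{14370427330}$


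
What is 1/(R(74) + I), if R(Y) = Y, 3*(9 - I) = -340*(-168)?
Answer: -1/18957 ≈ -5.2751e-5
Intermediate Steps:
I = -19031 (I = 9 - (-340)*(-168)/3 = 9 - 1/3*57120 = 9 - 19040 = -19031)
1/(R(74) + I) = 1/(74 - 19031) = 1/(-18957) = -1/18957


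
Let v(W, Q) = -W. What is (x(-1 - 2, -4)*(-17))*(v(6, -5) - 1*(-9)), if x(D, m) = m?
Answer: 204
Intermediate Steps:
(x(-1 - 2, -4)*(-17))*(v(6, -5) - 1*(-9)) = (-4*(-17))*(-1*6 - 1*(-9)) = 68*(-6 + 9) = 68*3 = 204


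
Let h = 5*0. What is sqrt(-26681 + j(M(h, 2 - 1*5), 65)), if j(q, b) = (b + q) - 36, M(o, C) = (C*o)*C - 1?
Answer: I*sqrt(26653) ≈ 163.26*I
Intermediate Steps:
h = 0
M(o, C) = -1 + o*C**2 (M(o, C) = o*C**2 - 1 = -1 + o*C**2)
j(q, b) = -36 + b + q
sqrt(-26681 + j(M(h, 2 - 1*5), 65)) = sqrt(-26681 + (-36 + 65 + (-1 + 0*(2 - 1*5)**2))) = sqrt(-26681 + (-36 + 65 + (-1 + 0*(2 - 5)**2))) = sqrt(-26681 + (-36 + 65 + (-1 + 0*(-3)**2))) = sqrt(-26681 + (-36 + 65 + (-1 + 0*9))) = sqrt(-26681 + (-36 + 65 + (-1 + 0))) = sqrt(-26681 + (-36 + 65 - 1)) = sqrt(-26681 + 28) = sqrt(-26653) = I*sqrt(26653)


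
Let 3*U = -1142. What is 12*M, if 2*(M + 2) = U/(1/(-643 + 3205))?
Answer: -5851632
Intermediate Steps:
U = -1142/3 (U = (⅓)*(-1142) = -1142/3 ≈ -380.67)
M = -487636 (M = -2 + (-1142/(3*(1/(-643 + 3205))))/2 = -2 + (-1142/(3*(1/2562)))/2 = -2 + (-1142/(3*1/2562))/2 = -2 + (-1142/3*2562)/2 = -2 + (½)*(-975268) = -2 - 487634 = -487636)
12*M = 12*(-487636) = -5851632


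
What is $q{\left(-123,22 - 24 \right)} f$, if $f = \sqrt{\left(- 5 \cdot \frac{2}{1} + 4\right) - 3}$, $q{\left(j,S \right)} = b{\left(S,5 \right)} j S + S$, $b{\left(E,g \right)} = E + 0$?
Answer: $- 1482 i \approx - 1482.0 i$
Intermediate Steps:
$b{\left(E,g \right)} = E$
$q{\left(j,S \right)} = S + j S^{2}$ ($q{\left(j,S \right)} = S j S + S = j S^{2} + S = S + j S^{2}$)
$f = 3 i$ ($f = \sqrt{\left(- 5 \cdot 2 \cdot 1 + 4\right) - 3} = \sqrt{\left(\left(-5\right) 2 + 4\right) - 3} = \sqrt{\left(-10 + 4\right) - 3} = \sqrt{-6 - 3} = \sqrt{-9} = 3 i \approx 3.0 i$)
$q{\left(-123,22 - 24 \right)} f = \left(22 - 24\right) \left(1 + \left(22 - 24\right) \left(-123\right)\right) 3 i = - 2 \left(1 - -246\right) 3 i = - 2 \left(1 + 246\right) 3 i = \left(-2\right) 247 \cdot 3 i = - 494 \cdot 3 i = - 1482 i$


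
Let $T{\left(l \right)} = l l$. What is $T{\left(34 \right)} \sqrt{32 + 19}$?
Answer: $1156 \sqrt{51} \approx 8255.5$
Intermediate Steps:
$T{\left(l \right)} = l^{2}$
$T{\left(34 \right)} \sqrt{32 + 19} = 34^{2} \sqrt{32 + 19} = 1156 \sqrt{51}$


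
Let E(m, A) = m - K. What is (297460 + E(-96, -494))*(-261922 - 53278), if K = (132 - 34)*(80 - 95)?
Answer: -94192476800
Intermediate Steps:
K = -1470 (K = 98*(-15) = -1470)
E(m, A) = 1470 + m (E(m, A) = m - 1*(-1470) = m + 1470 = 1470 + m)
(297460 + E(-96, -494))*(-261922 - 53278) = (297460 + (1470 - 96))*(-261922 - 53278) = (297460 + 1374)*(-315200) = 298834*(-315200) = -94192476800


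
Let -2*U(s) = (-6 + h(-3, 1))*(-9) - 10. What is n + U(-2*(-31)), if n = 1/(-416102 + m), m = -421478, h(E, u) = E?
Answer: -29734091/837580 ≈ -35.500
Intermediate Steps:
n = -1/837580 (n = 1/(-416102 - 421478) = 1/(-837580) = -1/837580 ≈ -1.1939e-6)
U(s) = -71/2 (U(s) = -((-6 - 3)*(-9) - 10)/2 = -(-9*(-9) - 10)/2 = -(81 - 10)/2 = -½*71 = -71/2)
n + U(-2*(-31)) = -1/837580 - 71/2 = -29734091/837580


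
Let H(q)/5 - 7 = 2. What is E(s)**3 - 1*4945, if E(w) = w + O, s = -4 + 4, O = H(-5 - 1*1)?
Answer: 86180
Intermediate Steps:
H(q) = 45 (H(q) = 35 + 5*2 = 35 + 10 = 45)
O = 45
s = 0
E(w) = 45 + w (E(w) = w + 45 = 45 + w)
E(s)**3 - 1*4945 = (45 + 0)**3 - 1*4945 = 45**3 - 4945 = 91125 - 4945 = 86180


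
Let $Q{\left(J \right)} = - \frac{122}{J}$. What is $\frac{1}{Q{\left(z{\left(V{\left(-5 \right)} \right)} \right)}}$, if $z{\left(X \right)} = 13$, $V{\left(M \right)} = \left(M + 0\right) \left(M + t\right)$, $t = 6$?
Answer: $- \frac{13}{122} \approx -0.10656$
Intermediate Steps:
$V{\left(M \right)} = M \left(6 + M\right)$ ($V{\left(M \right)} = \left(M + 0\right) \left(M + 6\right) = M \left(6 + M\right)$)
$\frac{1}{Q{\left(z{\left(V{\left(-5 \right)} \right)} \right)}} = \frac{1}{\left(-122\right) \frac{1}{13}} = \frac{1}{- \frac{122}{13}} = - \frac{13}{122}$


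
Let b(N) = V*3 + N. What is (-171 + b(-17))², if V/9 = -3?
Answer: 72361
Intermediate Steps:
V = -27 (V = 9*(-3) = -27)
b(N) = -81 + N (b(N) = -27*3 + N = -81 + N)
(-171 + b(-17))² = (-171 + (-81 - 17))² = (-171 - 98)² = (-269)² = 72361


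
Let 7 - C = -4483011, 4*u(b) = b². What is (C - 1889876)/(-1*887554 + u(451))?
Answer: -10372568/3346815 ≈ -3.0992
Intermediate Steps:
u(b) = b²/4
C = 4483018 (C = 7 - 1*(-4483011) = 7 + 4483011 = 4483018)
(C - 1889876)/(-1*887554 + u(451)) = (4483018 - 1889876)/(-1*887554 + (¼)*451²) = 2593142/(-887554 + (¼)*203401) = 2593142/(-887554 + 203401/4) = 2593142/(-3346815/4) = 2593142*(-4/3346815) = -10372568/3346815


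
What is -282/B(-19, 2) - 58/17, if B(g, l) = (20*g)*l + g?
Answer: -40388/13243 ≈ -3.0498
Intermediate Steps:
B(g, l) = g + 20*g*l (B(g, l) = 20*g*l + g = g + 20*g*l)
-282/B(-19, 2) - 58/17 = -282*(-1/(19*(1 + 20*2))) - 58/17 = -282*(-1/(19*(1 + 40))) - 58*1/17 = -282/((-19*41)) - 58/17 = -282/(-779) - 58/17 = -282*(-1/779) - 58/17 = 282/779 - 58/17 = -40388/13243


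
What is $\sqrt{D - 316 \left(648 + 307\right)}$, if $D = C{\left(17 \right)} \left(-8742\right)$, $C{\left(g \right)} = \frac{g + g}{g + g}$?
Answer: $i \sqrt{310522} \approx 557.25 i$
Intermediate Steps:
$C{\left(g \right)} = 1$ ($C{\left(g \right)} = \frac{2 g}{2 g} = 2 g \frac{1}{2 g} = 1$)
$D = -8742$ ($D = 1 \left(-8742\right) = -8742$)
$\sqrt{D - 316 \left(648 + 307\right)} = \sqrt{-8742 - 316 \left(648 + 307\right)} = \sqrt{-8742 - 301780} = \sqrt{-310522} = i \sqrt{310522}$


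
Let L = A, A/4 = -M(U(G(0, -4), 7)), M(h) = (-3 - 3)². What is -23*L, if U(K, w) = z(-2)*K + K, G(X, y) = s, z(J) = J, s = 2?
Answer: 3312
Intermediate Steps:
G(X, y) = 2
U(K, w) = -K (U(K, w) = -2*K + K = -K)
M(h) = 36 (M(h) = (-6)² = 36)
A = -144 (A = 4*(-1*36) = 4*(-36) = -144)
L = -144
-23*L = -23*(-144) = 3312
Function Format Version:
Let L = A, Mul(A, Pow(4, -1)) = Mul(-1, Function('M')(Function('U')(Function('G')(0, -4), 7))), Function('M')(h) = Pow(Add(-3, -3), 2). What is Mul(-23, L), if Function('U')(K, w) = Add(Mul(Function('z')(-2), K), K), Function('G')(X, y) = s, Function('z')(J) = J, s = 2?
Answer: 3312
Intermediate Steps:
Function('G')(X, y) = 2
Function('U')(K, w) = Mul(-1, K) (Function('U')(K, w) = Add(Mul(-2, K), K) = Mul(-1, K))
Function('M')(h) = 36 (Function('M')(h) = Pow(-6, 2) = 36)
A = -144 (A = Mul(4, Mul(-1, 36)) = Mul(4, -36) = -144)
L = -144
Mul(-23, L) = Mul(-23, -144) = 3312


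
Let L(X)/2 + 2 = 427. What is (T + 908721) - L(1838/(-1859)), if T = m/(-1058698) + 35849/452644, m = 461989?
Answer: 217531842231116319/239606648756 ≈ 9.0787e+5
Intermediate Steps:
L(X) = 850 (L(X) = -4 + 2*427 = -4 + 854 = 850)
T = -85581642157/239606648756 (T = 461989/(-1058698) + 35849/452644 = 461989*(-1/1058698) + 35849*(1/452644) = -461989/1058698 + 35849/452644 = -85581642157/239606648756 ≈ -0.35718)
(T + 908721) - L(1838/(-1859)) = (-85581642157/239606648756 + 908721) - 1*850 = 217735507882558919/239606648756 - 850 = 217531842231116319/239606648756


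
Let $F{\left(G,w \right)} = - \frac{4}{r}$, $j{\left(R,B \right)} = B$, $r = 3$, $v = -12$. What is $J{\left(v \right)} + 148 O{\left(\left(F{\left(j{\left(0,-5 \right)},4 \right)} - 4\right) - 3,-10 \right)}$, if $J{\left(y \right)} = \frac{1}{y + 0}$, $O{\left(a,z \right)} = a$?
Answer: $- \frac{14801}{12} \approx -1233.4$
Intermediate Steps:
$F{\left(G,w \right)} = - \frac{4}{3}$
$J{\left(y \right)} = \frac{1}{y}$
$J{\left(v \right)} + 148 O{\left(\left(F{\left(j{\left(0,-5 \right)},4 \right)} - 4\right) - 3,-10 \right)} = \frac{1}{-12} + 148 \left(\left(- \frac{4}{3} - 4\right) - 3\right) = - \frac{1}{12} + 148 \left(- \frac{16}{3} - 3\right) = - \frac{1}{12} + 148 \left(- \frac{25}{3}\right) = - \frac{1}{12} - \frac{3700}{3} = - \frac{14801}{12}$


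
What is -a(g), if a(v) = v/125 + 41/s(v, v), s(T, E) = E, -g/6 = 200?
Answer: 11561/1200 ≈ 9.6342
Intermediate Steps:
g = -1200 (g = -6*200 = -1200)
a(v) = 41/v + v/125 (a(v) = v/125 + 41/v = 41/v + v/125)
-a(g) = -(41/(-1200) + (1/125)*(-1200)) = -(41*(-1/1200) - 48/5) = -(-41/1200 - 48/5) = -1*(-11561/1200) = 11561/1200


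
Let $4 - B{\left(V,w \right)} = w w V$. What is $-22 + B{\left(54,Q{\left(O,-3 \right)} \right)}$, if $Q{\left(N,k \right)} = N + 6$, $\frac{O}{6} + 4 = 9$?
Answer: $-70002$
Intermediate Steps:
$O = 30$ ($O = -24 + 6 \cdot 9 = -24 + 54 = 30$)
$Q{\left(N,k \right)} = 6 + N$
$B{\left(V,w \right)} = 4 - V w^{2}$ ($B{\left(V,w \right)} = 4 - w w V = 4 - w^{2} V = 4 - V w^{2}$)
$-22 + B{\left(54,Q{\left(O,-3 \right)} \right)} = -22 + \left(4 - 54 \left(6 + 30\right)^{2}\right) = -22 + \left(4 - 54 \cdot 36^{2}\right) = -22 + \left(4 - 54 \cdot 1296\right) = -22 + \left(4 - 69984\right) = -22 - 69980 = -70002$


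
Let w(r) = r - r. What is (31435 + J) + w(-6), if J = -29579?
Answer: 1856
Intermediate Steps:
w(r) = 0
(31435 + J) + w(-6) = (31435 - 29579) + 0 = 1856 + 0 = 1856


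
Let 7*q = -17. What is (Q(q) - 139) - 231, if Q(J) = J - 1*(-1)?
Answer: -2600/7 ≈ -371.43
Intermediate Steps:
q = -17/7 (q = (⅐)*(-17) = -17/7 ≈ -2.4286)
Q(J) = 1 + J (Q(J) = J + 1 = 1 + J)
(Q(q) - 139) - 231 = ((1 - 17/7) - 139) - 231 = (-10/7 - 139) - 231 = -983/7 - 231 = -2600/7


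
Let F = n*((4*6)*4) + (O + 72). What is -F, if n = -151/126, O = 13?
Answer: 631/21 ≈ 30.048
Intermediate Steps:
n = -151/126 (n = -151*1/126 = -151/126 ≈ -1.1984)
F = -631/21 (F = -151*4*6*4/126 + (13 + 72) = -604*4/21 + 85 = -151/126*96 + 85 = -2416/21 + 85 = -631/21 ≈ -30.048)
-F = -1*(-631/21) = 631/21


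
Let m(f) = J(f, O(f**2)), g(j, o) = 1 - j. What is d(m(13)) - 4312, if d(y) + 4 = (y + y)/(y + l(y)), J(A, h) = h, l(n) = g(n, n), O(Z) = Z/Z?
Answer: -4314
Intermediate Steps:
O(Z) = 1
l(n) = 1 - n
m(f) = 1
d(y) = -4 + 2*y (d(y) = -4 + (y + y)/(y + (1 - y)) = -4 + (2*y)/1 = -4 + (2*y)*1 = -4 + 2*y)
d(m(13)) - 4312 = (-4 + 2*1) - 4312 = (-4 + 2) - 4312 = -2 - 4312 = -4314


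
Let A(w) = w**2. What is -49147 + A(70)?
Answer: -44247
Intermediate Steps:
-49147 + A(70) = -49147 + 70**2 = -49147 + 4900 = -44247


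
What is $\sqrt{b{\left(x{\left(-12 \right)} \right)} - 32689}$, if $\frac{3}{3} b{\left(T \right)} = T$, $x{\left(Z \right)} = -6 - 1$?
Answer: $2 i \sqrt{8174} \approx 180.82 i$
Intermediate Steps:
$x{\left(Z \right)} = -7$
$b{\left(T \right)} = T$
$\sqrt{b{\left(x{\left(-12 \right)} \right)} - 32689} = \sqrt{-7 - 32689} = \sqrt{-32696} = 2 i \sqrt{8174}$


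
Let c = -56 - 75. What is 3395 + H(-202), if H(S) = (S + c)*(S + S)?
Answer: 137927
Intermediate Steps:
c = -131
H(S) = 2*S*(-131 + S) (H(S) = (S - 131)*(S + S) = (-131 + S)*(2*S) = 2*S*(-131 + S))
3395 + H(-202) = 3395 + 2*(-202)*(-131 - 202) = 3395 + 2*(-202)*(-333) = 3395 + 134532 = 137927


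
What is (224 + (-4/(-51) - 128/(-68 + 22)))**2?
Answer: 70813467664/1375929 ≈ 51466.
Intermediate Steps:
(224 + (-4/(-51) - 128/(-68 + 22)))**2 = (224 + (-4*(-1/51) - 128/(-46)))**2 = (224 + (4/51 - 128*(-1/46)))**2 = (224 + (4/51 + 64/23))**2 = (224 + 3356/1173)**2 = (266108/1173)**2 = 70813467664/1375929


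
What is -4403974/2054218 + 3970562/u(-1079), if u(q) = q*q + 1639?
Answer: 755473680849/598742920460 ≈ 1.2618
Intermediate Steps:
u(q) = 1639 + q² (u(q) = q² + 1639 = 1639 + q²)
-4403974/2054218 + 3970562/u(-1079) = -4403974/2054218 + 3970562/(1639 + (-1079)²) = -4403974*1/2054218 + 3970562/(1639 + 1164241) = -2201987/1027109 + 3970562/1165880 = -2201987/1027109 + 3970562*(1/1165880) = -2201987/1027109 + 1985281/582940 = 755473680849/598742920460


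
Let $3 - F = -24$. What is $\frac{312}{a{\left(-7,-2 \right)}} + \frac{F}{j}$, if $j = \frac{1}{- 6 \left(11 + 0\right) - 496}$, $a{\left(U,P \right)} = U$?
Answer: $- \frac{106530}{7} \approx -15219.0$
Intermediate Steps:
$F = 27$ ($F = 3 - -24 = 3 + 24 = 27$)
$j = - \frac{1}{562}$ ($j = \frac{1}{\left(-6\right) 11 - 496} = \frac{1}{-66 - 496} = \frac{1}{-562} = - \frac{1}{562} \approx -0.0017794$)
$\frac{312}{a{\left(-7,-2 \right)}} + \frac{F}{j} = \frac{312}{-7} + \frac{27}{- \frac{1}{562}} = 312 \left(- \frac{1}{7}\right) + 27 \left(-562\right) = - \frac{312}{7} - 15174 = - \frac{106530}{7}$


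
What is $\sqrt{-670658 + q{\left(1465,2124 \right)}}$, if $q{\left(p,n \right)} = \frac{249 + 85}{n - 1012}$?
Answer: $\frac{i \sqrt{51831109659}}{278} \approx 818.94 i$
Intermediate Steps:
$q{\left(p,n \right)} = \frac{334}{-1012 + n}$
$\sqrt{-670658 + q{\left(1465,2124 \right)}} = \sqrt{-670658 + \frac{334}{-1012 + 2124}} = \sqrt{-670658 + \frac{334}{1112}} = \sqrt{-670658 + 334 \cdot \frac{1}{1112}} = \sqrt{-670658 + \frac{167}{556}} = \sqrt{- \frac{372885681}{556}} = \frac{i \sqrt{51831109659}}{278}$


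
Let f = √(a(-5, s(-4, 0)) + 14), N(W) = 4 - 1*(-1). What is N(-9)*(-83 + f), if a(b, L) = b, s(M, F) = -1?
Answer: -400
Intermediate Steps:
N(W) = 5 (N(W) = 4 + 1 = 5)
f = 3 (f = √(-5 + 14) = √9 = 3)
N(-9)*(-83 + f) = 5*(-83 + 3) = 5*(-80) = -400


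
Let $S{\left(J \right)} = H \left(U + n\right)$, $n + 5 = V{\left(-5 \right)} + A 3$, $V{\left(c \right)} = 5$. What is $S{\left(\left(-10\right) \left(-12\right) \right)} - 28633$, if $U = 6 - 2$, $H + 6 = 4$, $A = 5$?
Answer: $-28671$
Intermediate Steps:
$n = 15$ ($n = -5 + \left(5 + 5 \cdot 3\right) = -5 + \left(5 + 15\right) = -5 + 20 = 15$)
$H = -2$ ($H = -6 + 4 = -2$)
$U = 4$ ($U = 6 - 2 = 4$)
$S{\left(J \right)} = -38$ ($S{\left(J \right)} = - 2 \left(4 + 15\right) = \left(-2\right) 19 = -38$)
$S{\left(\left(-10\right) \left(-12\right) \right)} - 28633 = -38 - 28633 = -28671$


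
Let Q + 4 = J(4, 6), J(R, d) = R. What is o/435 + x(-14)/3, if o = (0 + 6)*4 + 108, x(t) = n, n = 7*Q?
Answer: 44/145 ≈ 0.30345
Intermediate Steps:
Q = 0 (Q = -4 + 4 = 0)
n = 0 (n = 7*0 = 0)
x(t) = 0
o = 132 (o = 6*4 + 108 = 24 + 108 = 132)
o/435 + x(-14)/3 = 132/435 + 0/3 = 132*(1/435) + 0*(⅓) = 44/145 + 0 = 44/145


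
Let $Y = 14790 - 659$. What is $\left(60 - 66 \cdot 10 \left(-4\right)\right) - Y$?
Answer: $-11431$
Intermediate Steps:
$Y = 14131$
$\left(60 - 66 \cdot 10 \left(-4\right)\right) - Y = \left(60 - 66 \cdot 10 \left(-4\right)\right) - 14131 = \left(60 - -2640\right) - 14131 = \left(60 + 2640\right) - 14131 = 2700 - 14131 = -11431$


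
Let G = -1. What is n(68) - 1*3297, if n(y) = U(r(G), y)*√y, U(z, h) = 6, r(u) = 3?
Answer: -3297 + 12*√17 ≈ -3247.5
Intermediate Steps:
n(y) = 6*√y
n(68) - 1*3297 = 6*√68 - 1*3297 = 6*(2*√17) - 3297 = 12*√17 - 3297 = -3297 + 12*√17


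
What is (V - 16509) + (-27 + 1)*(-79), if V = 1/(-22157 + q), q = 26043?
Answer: -56172129/3886 ≈ -14455.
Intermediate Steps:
V = 1/3886 (V = 1/(-22157 + 26043) = 1/3886 ≈ 0.00025733)
(V - 16509) + (-27 + 1)*(-79) = (1/3886 - 16509) + (-27 + 1)*(-79) = -64153973/3886 - 26*(-79) = -64153973/3886 + 2054 = -56172129/3886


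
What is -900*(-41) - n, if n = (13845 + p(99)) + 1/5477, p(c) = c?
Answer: 125730011/5477 ≈ 22956.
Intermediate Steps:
n = 76371289/5477 (n = (13845 + 99) + 1/5477 = 13944 + 1/5477 = 76371289/5477 ≈ 13944.)
-900*(-41) - n = -900*(-41) - 1*76371289/5477 = 36900 - 76371289/5477 = 125730011/5477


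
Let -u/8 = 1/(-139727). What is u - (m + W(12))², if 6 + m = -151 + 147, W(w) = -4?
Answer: -27386484/139727 ≈ -196.00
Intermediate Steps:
m = -10 (m = -6 + (-151 + 147) = -6 - 4 = -10)
u = 8/139727 (u = -8/(-139727) = -8*(-1/139727) = 8/139727 ≈ 5.7255e-5)
u - (m + W(12))² = 8/139727 - (-10 - 4)² = 8/139727 - 1*(-14)² = 8/139727 - 1*196 = 8/139727 - 196 = -27386484/139727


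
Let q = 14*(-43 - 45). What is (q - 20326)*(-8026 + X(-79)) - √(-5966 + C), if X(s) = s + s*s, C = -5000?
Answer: 40184112 - I*√10966 ≈ 4.0184e+7 - 104.72*I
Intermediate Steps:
X(s) = s + s²
q = -1232 (q = 14*(-88) = -1232)
(q - 20326)*(-8026 + X(-79)) - √(-5966 + C) = (-1232 - 20326)*(-8026 - 79*(1 - 79)) - √(-5966 - 5000) = -21558*(-8026 - 79*(-78)) - √(-10966) = -21558*(-8026 + 6162) - I*√10966 = -21558*(-1864) - I*√10966 = 40184112 - I*√10966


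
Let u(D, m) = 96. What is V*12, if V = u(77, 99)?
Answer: 1152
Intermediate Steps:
V = 96
V*12 = 96*12 = 1152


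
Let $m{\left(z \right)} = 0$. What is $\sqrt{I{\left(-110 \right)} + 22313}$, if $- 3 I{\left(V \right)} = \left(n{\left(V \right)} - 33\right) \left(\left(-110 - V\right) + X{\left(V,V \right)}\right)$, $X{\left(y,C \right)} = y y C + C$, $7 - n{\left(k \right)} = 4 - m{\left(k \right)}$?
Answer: $i \sqrt{13288787} \approx 3645.4 i$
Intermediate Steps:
$n{\left(k \right)} = 3$ ($n{\left(k \right)} = 7 - \left(4 - 0\right) = 7 - \left(4 + 0\right) = 7 - 4 = 3$)
$X{\left(y,C \right)} = C + C y^{2}$ ($X{\left(y,C \right)} = y^{2} C + C = C y^{2} + C = C + C y^{2}$)
$I{\left(V \right)} = -1100 - 10 V + 10 V \left(1 + V^{2}\right)$ ($I{\left(V \right)} = - \frac{\left(3 - 33\right) \left(\left(-110 - V\right) + V \left(1 + V^{2}\right)\right)}{3} = - \frac{\left(-30\right) \left(-110 - V + V \left(1 + V^{2}\right)\right)}{3} = - \frac{3300 + 30 V - 30 V \left(1 + V^{2}\right)}{3} = -1100 - 10 V + 10 V \left(1 + V^{2}\right)$)
$\sqrt{I{\left(-110 \right)} + 22313} = \sqrt{\left(-1100 + 10 \left(-110\right)^{3}\right) + 22313} = \sqrt{\left(-1100 + 10 \left(-1331000\right)\right) + 22313} = \sqrt{\left(-1100 - 13310000\right) + 22313} = \sqrt{-13311100 + 22313} = \sqrt{-13288787} = i \sqrt{13288787}$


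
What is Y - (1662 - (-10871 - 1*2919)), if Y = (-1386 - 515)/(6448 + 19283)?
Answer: -397597313/25731 ≈ -15452.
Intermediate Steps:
Y = -1901/25731 ≈ -0.073880
Y - (1662 - (-10871 - 1*2919)) = -1901/25731 - (1662 - (-10871 - 1*2919)) = -1901/25731 - (1662 - (-10871 - 2919)) = -1901/25731 - (1662 - 1*(-13790)) = -1901/25731 - (1662 + 13790) = -1901/25731 - 1*15452 = -1901/25731 - 15452 = -397597313/25731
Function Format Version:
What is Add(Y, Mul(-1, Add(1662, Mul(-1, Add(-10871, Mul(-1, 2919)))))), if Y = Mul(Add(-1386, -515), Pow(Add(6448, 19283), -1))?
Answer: Rational(-397597313, 25731) ≈ -15452.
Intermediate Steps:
Y = Rational(-1901, 25731) (Y = Mul(-1901, Pow(25731, -1)) = Mul(-1901, Rational(1, 25731)) = Rational(-1901, 25731) ≈ -0.073880)
Add(Y, Mul(-1, Add(1662, Mul(-1, Add(-10871, Mul(-1, 2919)))))) = Add(Rational(-1901, 25731), Mul(-1, Add(1662, Mul(-1, Add(-10871, Mul(-1, 2919)))))) = Add(Rational(-1901, 25731), Mul(-1, Add(1662, Mul(-1, Add(-10871, -2919))))) = Add(Rational(-1901, 25731), Mul(-1, Add(1662, Mul(-1, -13790)))) = Add(Rational(-1901, 25731), Mul(-1, Add(1662, 13790))) = Add(Rational(-1901, 25731), Mul(-1, 15452)) = Add(Rational(-1901, 25731), -15452) = Rational(-397597313, 25731)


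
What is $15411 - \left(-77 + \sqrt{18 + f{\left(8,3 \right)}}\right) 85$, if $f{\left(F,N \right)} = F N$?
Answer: $21956 - 85 \sqrt{42} \approx 21405.0$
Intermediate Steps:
$15411 - \left(-77 + \sqrt{18 + f{\left(8,3 \right)}}\right) 85 = 15411 - \left(-77 + \sqrt{18 + 8 \cdot 3}\right) 85 = 15411 - \left(-77 + \sqrt{18 + 24}\right) 85 = 15411 - \left(-77 + \sqrt{42}\right) 85 = 15411 - \left(-6545 + 85 \sqrt{42}\right) = 15411 + \left(6545 - 85 \sqrt{42}\right) = 21956 - 85 \sqrt{42}$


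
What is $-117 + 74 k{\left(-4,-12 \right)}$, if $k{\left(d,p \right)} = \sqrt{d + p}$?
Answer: $-117 + 296 i \approx -117.0 + 296.0 i$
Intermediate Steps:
$-117 + 74 k{\left(-4,-12 \right)} = -117 + 74 \sqrt{-4 - 12} = -117 + 74 \sqrt{-16} = -117 + 74 \cdot 4 i = -117 + 296 i$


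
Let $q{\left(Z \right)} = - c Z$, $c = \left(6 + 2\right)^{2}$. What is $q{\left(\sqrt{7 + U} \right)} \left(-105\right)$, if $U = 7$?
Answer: $6720 \sqrt{14} \approx 25144.0$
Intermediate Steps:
$c = 64$ ($c = 8^{2} = 64$)
$q{\left(Z \right)} = - 64 Z$ ($q{\left(Z \right)} = \left(-1\right) 64 Z = - 64 Z$)
$q{\left(\sqrt{7 + U} \right)} \left(-105\right) = - 64 \sqrt{7 + 7} \left(-105\right) = - 64 \sqrt{14} \left(-105\right) = 6720 \sqrt{14}$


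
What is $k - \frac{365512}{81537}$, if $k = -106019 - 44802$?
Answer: $- \frac{12297857389}{81537} \approx -1.5083 \cdot 10^{5}$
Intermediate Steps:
$k = -150821$ ($k = -106019 - 44802 = -150821$)
$k - \frac{365512}{81537} = -150821 - \frac{365512}{81537} = - \frac{12297857389}{81537}$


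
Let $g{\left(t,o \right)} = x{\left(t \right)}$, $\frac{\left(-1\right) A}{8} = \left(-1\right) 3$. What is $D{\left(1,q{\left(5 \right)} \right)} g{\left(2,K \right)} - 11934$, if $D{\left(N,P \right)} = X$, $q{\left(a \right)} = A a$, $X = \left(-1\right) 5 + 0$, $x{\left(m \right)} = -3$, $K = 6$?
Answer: $-11919$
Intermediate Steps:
$A = 24$ ($A = - 8 \left(\left(-1\right) 3\right) = \left(-8\right) \left(-3\right) = 24$)
$X = -5$ ($X = -5 + 0 = -5$)
$q{\left(a \right)} = 24 a$
$g{\left(t,o \right)} = -3$
$D{\left(N,P \right)} = -5$
$D{\left(1,q{\left(5 \right)} \right)} g{\left(2,K \right)} - 11934 = \left(-5\right) \left(-3\right) - 11934 = 15 - 11934 = -11919$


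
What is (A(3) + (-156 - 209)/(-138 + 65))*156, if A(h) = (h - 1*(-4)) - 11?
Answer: 156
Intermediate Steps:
A(h) = -7 + h (A(h) = (h + 4) - 11 = (4 + h) - 11 = -7 + h)
(A(3) + (-156 - 209)/(-138 + 65))*156 = ((-7 + 3) + (-156 - 209)/(-138 + 65))*156 = (-4 - 365/(-73))*156 = (-4 - 365*(-1/73))*156 = (-4 + 5)*156 = 1*156 = 156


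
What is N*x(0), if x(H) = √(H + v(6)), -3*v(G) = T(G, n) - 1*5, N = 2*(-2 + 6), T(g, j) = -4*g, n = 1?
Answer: 8*√87/3 ≈ 24.873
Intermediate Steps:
N = 8 (N = 2*4 = 8)
v(G) = 5/3 + 4*G/3 (v(G) = -(-4*G - 1*5)/3 = -(-4*G - 5)/3 = -(-5 - 4*G)/3 = 5/3 + 4*G/3)
x(H) = √(29/3 + H) (x(H) = √(H + (5/3 + (4/3)*6)) = √(H + (5/3 + 8)) = √(H + 29/3) = √(29/3 + H))
N*x(0) = 8*(√(87 + 9*0)/3) = 8*(√(87 + 0)/3) = 8*(√87/3) = 8*√87/3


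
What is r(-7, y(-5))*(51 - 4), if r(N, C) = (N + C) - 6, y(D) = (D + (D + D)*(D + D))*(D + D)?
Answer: -45261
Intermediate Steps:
y(D) = 2*D*(D + 4*D**2) (y(D) = (D + (2*D)*(2*D))*(2*D) = (D + 4*D**2)*(2*D) = 2*D*(D + 4*D**2))
r(N, C) = -6 + C + N (r(N, C) = (C + N) - 6 = -6 + C + N)
r(-7, y(-5))*(51 - 4) = (-6 + (-5)**2*(2 + 8*(-5)) - 7)*(51 - 4) = (-6 + 25*(2 - 40) - 7)*47 = (-6 + 25*(-38) - 7)*47 = (-6 - 950 - 7)*47 = -963*47 = -45261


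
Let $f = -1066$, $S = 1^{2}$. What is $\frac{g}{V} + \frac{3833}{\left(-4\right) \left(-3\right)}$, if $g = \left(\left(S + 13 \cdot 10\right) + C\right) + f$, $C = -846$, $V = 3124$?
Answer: $\frac{1494115}{4686} \approx 318.85$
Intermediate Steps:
$S = 1$
$g = -1781$ ($g = \left(\left(1 + 13 \cdot 10\right) - 846\right) - 1066 = \left(\left(1 + 130\right) - 846\right) - 1066 = \left(131 - 846\right) - 1066 = -715 - 1066 = -1781$)
$\frac{g}{V} + \frac{3833}{\left(-4\right) \left(-3\right)} = - \frac{1781}{3124} + \frac{3833}{\left(-4\right) \left(-3\right)} = \left(-1781\right) \frac{1}{3124} + \frac{3833}{12} = - \frac{1781}{3124} + 3833 \cdot \frac{1}{12} = - \frac{1781}{3124} + \frac{3833}{12} = \frac{1494115}{4686}$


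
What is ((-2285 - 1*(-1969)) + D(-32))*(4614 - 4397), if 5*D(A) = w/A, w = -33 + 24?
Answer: -10969567/160 ≈ -68560.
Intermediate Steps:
w = -9
D(A) = -9/(5*A) (D(A) = (-9/A)/5 = -9/(5*A))
((-2285 - 1*(-1969)) + D(-32))*(4614 - 4397) = ((-2285 - 1*(-1969)) - 9/5/(-32))*(4614 - 4397) = ((-2285 + 1969) - 9/5*(-1/32))*217 = (-316 + 9/160)*217 = -50551/160*217 = -10969567/160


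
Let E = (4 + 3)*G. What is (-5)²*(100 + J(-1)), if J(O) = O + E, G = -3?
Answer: 1950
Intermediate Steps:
E = -21 (E = (4 + 3)*(-3) = 7*(-3) = -21)
J(O) = -21 + O (J(O) = O - 21 = -21 + O)
(-5)²*(100 + J(-1)) = (-5)²*(100 + (-21 - 1)) = 25*(100 - 22) = 25*78 = 1950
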